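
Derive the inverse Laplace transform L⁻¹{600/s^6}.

L⁻¹{n!/s^(n+1)} = t^n with n=5. So L⁻¹{120/s^6} = t^5, and L⁻¹{600/s^6} = (600/120)·t^5 = 5·t^5

Final answer: 5·t^5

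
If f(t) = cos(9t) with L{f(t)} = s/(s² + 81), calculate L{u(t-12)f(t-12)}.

Time shift theorem: L{u(t-a)f(t-a)} = e^(-as)F(s). Here a=12, F(s) = s/(s² + 81), so L{u(t-12)f(t-12)} = e^(-12s)·s/(s² + 81)

Final answer: e^(-12s)·s/(s² + 81)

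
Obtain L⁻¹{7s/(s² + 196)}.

This is the form c·s/(s² + a²) with a = 14, c = 7. L⁻¹ = 7·cos(14t)

Final answer: 7·cos(14t)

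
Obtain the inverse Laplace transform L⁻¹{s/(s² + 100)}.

L⁻¹{s/(s² + 100)} = cos(10t)

Final answer: cos(10t)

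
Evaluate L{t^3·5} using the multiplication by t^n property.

L{5} = 5/s. d^1/ds^1[1/s] = -1/s². d^2/ds^2[1/s] = 2/s^3. d^3/ds^3[1/s] = -6/s^4. So L{t^3} = (-1)^{3}·-6/s^4 = 6/s^4. Then L{t^3·5} = 5·6/s^4 = 30/s^4

Final answer: 30/s^4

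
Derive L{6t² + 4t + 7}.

L{6t² + 4t + 7} = 6·2/s³ + 4/s² + 7/s = 12/s³ + 4/s² + 7/s

Final answer: 12/s³ + 4/s² + 7/s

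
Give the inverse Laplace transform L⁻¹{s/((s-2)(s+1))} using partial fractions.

Using partial fractions, f(t) = (2e^(2t) + e^(-t))/3

Final answer: (2e^(2t) + e^(-t))/3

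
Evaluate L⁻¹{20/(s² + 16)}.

This is the form c·a/(s² + a²) with a = 4, c = 5. L⁻¹ = 5·sin(4t)

Final answer: 5·sin(4t)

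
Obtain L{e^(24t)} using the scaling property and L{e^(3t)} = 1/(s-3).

Using L{f(at)} = (1/a)F(s/a) with a=8 and f(t) = e^(3t): L{e^(24t)} = (1/8) · 1/((s/8)-3) = (1/8) · 8/(s-24) = 1/(s-24)

Final answer: 1/(s-24)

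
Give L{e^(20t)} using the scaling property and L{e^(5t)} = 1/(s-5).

Using L{f(at)} = (1/a)F(s/a) with a=4 and f(t) = e^(5t): L{e^(20t)} = (1/4) · 1/((s/4)-5) = (1/4) · 4/(s-20) = 1/(s-20)

Final answer: 1/(s-20)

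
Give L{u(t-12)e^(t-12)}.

u(t-a)f(t-a) with f(t)=e^t. L{e^t} = 1/(s-1). By time shift: e^(-12s)/(s-1)

Final answer: e^(-12s)/(s-1)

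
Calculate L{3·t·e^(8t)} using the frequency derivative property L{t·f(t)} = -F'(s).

L{e^(8t)} = 1/(s-8). By frequency derivative: L{t·e^(8t)} = -d/ds[1/(s-8)] = -(-1)/(s-8)² = 1/(s-8)². Then L{3·t·e^(8t)} = 3·1/(s-8)² = 3/(s-8)²

Final answer: 3/(s-8)²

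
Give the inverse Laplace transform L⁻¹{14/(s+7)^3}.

L⁻¹{n!/(s-a)^(n+1)} = t^n·e^(at) with n=2, a=-7. So L⁻¹{2/(s+7)^3} = t^2·e^(-7t), and L⁻¹{14/(s+7)^3} = (14/2)·t^2·e^(-7t) = 7·t^2·e^(-7t)

Final answer: 7·t^2·e^(-7t)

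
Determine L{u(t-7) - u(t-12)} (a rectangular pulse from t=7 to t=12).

L{u(t-a)} = e^(-as)/s. L{u(t-7) - u(t-12)} = (e^(-7s) - e^(-12s))/s

Final answer: (e^(-7s) - e^(-12s))/s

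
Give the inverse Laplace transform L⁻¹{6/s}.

L⁻¹{c/s} = c, so L⁻¹{6/s} = 6

Final answer: 6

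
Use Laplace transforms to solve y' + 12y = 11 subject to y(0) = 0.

sY + 12Y = 11/s. Y = 11/(s(s+12)). Partial fractions: Y = 11/12/s - 11/12/(s+12)

Final answer: y(t) = 11/12(1 - e^(-12t))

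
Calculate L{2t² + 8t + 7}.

L{2t² + 8t + 7} = 2·2/s³ + 8/s² + 7/s = 4/s³ + 8/s² + 7/s

Final answer: 4/s³ + 8/s² + 7/s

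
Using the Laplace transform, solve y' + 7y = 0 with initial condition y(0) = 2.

L{y'} + 7L{y} = 0. sY - 2 + 7Y = 0. Y(s+7) = 2. Y = 2/(s+7)

Final answer: y(t) = 2e^(-7t)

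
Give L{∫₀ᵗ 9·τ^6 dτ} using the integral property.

L{∫₀ᵗ f(τ)dτ} = F(s)/s with f(t) = 9t^6. F(s) = 6480/s^7, so L{∫₀ᵗ 9·τ^6 dτ} = (6480/s^7)/s = 6480/s^8. (Check: ∫₀ᵗ 9·τ^6 dτ = 9t^7/7.)

Final answer: 6480/s^8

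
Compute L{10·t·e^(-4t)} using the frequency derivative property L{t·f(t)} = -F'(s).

L{e^(-4t)} = 1/(s+4). By frequency derivative: L{t·e^(-4t)} = -d/ds[1/(s+4)] = -(-1)/(s+4)² = 1/(s+4)². Then L{10·t·e^(-4t)} = 10·1/(s+4)² = 10/(s+4)²

Final answer: 10/(s+4)²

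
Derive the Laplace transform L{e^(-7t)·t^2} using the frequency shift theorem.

L{e^(at)·t^n} = n!/(s-a)^(n+1), so L{e^(-7t)·t^2} = 2/(s+7)^3

Final answer: 2/(s+7)^3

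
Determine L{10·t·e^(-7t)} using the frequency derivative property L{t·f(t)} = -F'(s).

L{e^(-7t)} = 1/(s+7). By frequency derivative: L{t·e^(-7t)} = -d/ds[1/(s+7)] = -(-1)/(s+7)² = 1/(s+7)². Then L{10·t·e^(-7t)} = 10·1/(s+7)² = 10/(s+7)²

Final answer: 10/(s+7)²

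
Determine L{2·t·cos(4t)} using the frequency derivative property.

L{cos(4t)} = s/(s² + 16). Derivative: d/ds[s/(s² + 16)] = [(s² + 16) - s·2s]/(s² + 16)² = (16 - s²)/(s² + 16)². So L{t·cos(4t)} = -F'(s) = (s² - 16)/(s² + 16)². Then L{2·t·cos(4t)} = 2·(s² - 16)/(s² + 16)²

Final answer: 2·(s² - 16)/(s² + 16)²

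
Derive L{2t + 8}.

L{2t + 8} = 2·L{t} + 8·L{1} = 2/s² + 8/s

Final answer: 2/s² + 8/s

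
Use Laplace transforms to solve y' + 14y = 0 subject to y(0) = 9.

L{y'} + 14L{y} = 0. sY - 9 + 14Y = 0. Y(s+14) = 9. Y = 9/(s+14)

Final answer: y(t) = 9e^(-14t)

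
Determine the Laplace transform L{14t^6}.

L{14t^6} = 14 · L{t^6} = 14 · 720/s^7 = 10080/s^7

Final answer: 10080/s^7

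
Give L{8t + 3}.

L{8t + 3} = 8·L{t} + 3·L{1} = 8/s² + 3/s

Final answer: 8/s² + 3/s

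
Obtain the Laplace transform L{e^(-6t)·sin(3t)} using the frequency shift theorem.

Frequency shift: L{e^(at)f(t)} = F(s-a). L{e^(-6t)·sin(3t)} = 3/((s+6)² + 9)

Final answer: 3/((s+6)² + 9)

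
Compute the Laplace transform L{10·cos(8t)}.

L{cos(ωt)} = s/(s² + ω²), so L{cos(8t)} = s/(s² + 64). Then L{10·cos(8t)} = 10·s/(s² + 64) = 10s/(s² + 64)

Final answer: 10s/(s² + 64)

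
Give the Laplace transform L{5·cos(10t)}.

L{cos(ωt)} = s/(s² + ω²), so L{cos(10t)} = s/(s² + 100). Then L{5·cos(10t)} = 5·s/(s² + 100) = 5s/(s² + 100)

Final answer: 5s/(s² + 100)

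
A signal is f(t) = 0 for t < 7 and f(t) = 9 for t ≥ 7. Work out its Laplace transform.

f(t) = 9·u(t-7). L{u(t-7)} = e^(-7s)/s, so L{f(t)} = 9·e^(-7s)/s

Final answer: 9·e^(-7s)/s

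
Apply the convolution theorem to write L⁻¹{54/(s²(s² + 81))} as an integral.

54/(s²(s² + 81)) = (1/s²)·(54/(s² + 81)) = L{t}·L{6·sin(9t)}. So f(t) = t*(6·sin(9t)) = ∫₀ᵗ 6τ·sin(9(t-τ)) dτ

Final answer: ∫₀ᵗ 6τ·sin(9(t-τ)) dτ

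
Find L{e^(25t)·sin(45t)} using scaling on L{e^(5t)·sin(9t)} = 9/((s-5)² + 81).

Scaling with a=5: L{e^(25t)·sin(45t)} = (1/5) · 9/((s/5-5)² + 81). Simplifying: 45/((s-25)² + 2025)

Final answer: 45/((s-25)² + 2025)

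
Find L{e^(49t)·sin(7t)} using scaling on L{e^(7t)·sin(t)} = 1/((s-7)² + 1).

Scaling with a=7: L{e^(49t)·sin(7t)} = (1/7) · 1/((s/7-7)² + 1). Simplifying: 7/((s-49)² + 49)

Final answer: 7/((s-49)² + 49)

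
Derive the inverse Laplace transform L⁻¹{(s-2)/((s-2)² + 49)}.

Using frequency shift, L⁻¹{(s-2)/((s-2)² + 49)} = e^(2t)·cos(7t)

Final answer: e^(2t)·cos(7t)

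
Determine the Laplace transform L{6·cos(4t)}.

L{cos(ωt)} = s/(s² + ω²), so L{cos(4t)} = s/(s² + 16). Then L{6·cos(4t)} = 6·s/(s² + 16) = 6s/(s² + 16)

Final answer: 6s/(s² + 16)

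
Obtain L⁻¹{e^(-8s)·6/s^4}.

L⁻¹{6/s^4} = t^3. By the time shift theorem, L⁻¹{e^(-as)F(s)} = u(t-a)f(t-a) with a=8, so L⁻¹{e^(-8s)·6/s^4} = u(t-8)·(t-8)^3

Final answer: u(t-8)·(t-8)^3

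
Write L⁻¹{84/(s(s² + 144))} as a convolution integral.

84/(s(s² + 144)) = (1/s)·(84/(s² + 144)) = L{1}·L{7·sin(12t)}. So f(t) = 1*(7·sin(12t)) = ∫₀ᵗ 7·sin(12τ) dτ

Final answer: ∫₀ᵗ 7·sin(12τ) dτ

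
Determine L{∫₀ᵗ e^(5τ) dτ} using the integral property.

L{∫₀ᵗ f(τ)dτ} = F(s)/s with F(s) = 1/(s-5), so L{∫₀ᵗ e^(5τ) dτ} = 1/(s(s-5))

Final answer: 1/(s(s-5))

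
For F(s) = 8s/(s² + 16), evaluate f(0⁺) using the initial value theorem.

f(0⁺) = lim_{s→∞} s·8s/(s² + 16) = lim_{s→∞} 8s²/(s² + 16) = 8

Final answer: 8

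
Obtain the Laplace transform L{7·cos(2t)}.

L{cos(ωt)} = s/(s² + ω²), so L{cos(2t)} = s/(s² + 4). Then L{7·cos(2t)} = 7·s/(s² + 4) = 7s/(s² + 4)

Final answer: 7s/(s² + 4)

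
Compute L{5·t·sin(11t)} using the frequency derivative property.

L{sin(11t)} = 11/(s² + 121). By L{t·f(t)} = -F'(s): -d/ds[11/(s² + 121)] = -(11)·(-2s)/(s² + 121)² = 22s/(s² + 121)². Then L{5·t·sin(11t)} = 5·22s/(s² + 121)² = 110s/(s² + 121)²

Final answer: 110s/(s² + 121)²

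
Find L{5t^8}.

L{t^n} = n!/s^(n+1). So L{5t^8} = 5·8!/s^9 = 201600/s^9

Final answer: 201600/s^9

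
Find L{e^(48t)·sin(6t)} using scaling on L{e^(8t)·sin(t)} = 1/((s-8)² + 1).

Scaling with a=6: L{e^(48t)·sin(6t)} = (1/6) · 1/((s/6-8)² + 1). Simplifying: 6/((s-48)² + 36)

Final answer: 6/((s-48)² + 36)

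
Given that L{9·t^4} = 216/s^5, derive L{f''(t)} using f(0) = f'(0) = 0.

L{f''(t)} = s²F(s) - sf(0) - f'(0) = s²·216/s^5 - 0 - 0 = 216/s^3

Final answer: 216/s^3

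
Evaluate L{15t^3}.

L{t^n} = n!/s^(n+1). So L{15t^3} = 15·3!/s^4 = 90/s^4

Final answer: 90/s^4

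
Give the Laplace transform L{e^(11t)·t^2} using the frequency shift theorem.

L{e^(at)·t^n} = n!/(s-a)^(n+1), so L{e^(11t)·t^2} = 2/(s-11)^3

Final answer: 2/(s-11)^3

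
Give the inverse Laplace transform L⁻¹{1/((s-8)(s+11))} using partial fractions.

Decompose: A/(s-8) + B/(s+11). A = 1/19, B = -1/19. f(t) = (e^(8t) - e^(-11t))/19

Final answer: (e^(8t) - e^(-11t))/19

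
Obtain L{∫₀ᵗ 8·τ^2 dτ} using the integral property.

L{∫₀ᵗ f(τ)dτ} = F(s)/s with f(t) = 8t^2. F(s) = 16/s^3, so L{∫₀ᵗ 8·τ^2 dτ} = (16/s^3)/s = 16/s^4. (Check: ∫₀ᵗ 8·τ^2 dτ = 8t^3/3.)

Final answer: 16/s^4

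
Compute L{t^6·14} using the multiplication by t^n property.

L{14} = 14/s. d^1/ds^1[1/s] = -1/s². d^2/ds^2[1/s] = 2/s^3. d^3/ds^3[1/s] = -6/s^4. d^4/ds^4[1/s] = 24/s^5. d^5/ds^5[1/s] = -120/s^6. d^6/ds^6[1/s] = 720/s^7. So L{t^6} = (-1)^{6}·720/s^7 = 720/s^7. Then L{t^6·14} = 14·720/s^7 = 10080/s^7

Final answer: 10080/s^7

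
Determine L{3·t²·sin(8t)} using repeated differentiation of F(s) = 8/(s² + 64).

F(s) = 8/(s² + 64). F'(s) = -16s/(s² + 64)². F''(s) = -16(64 - 3s²)/(s² + 64)³ = (48s² - 1024)/(s² + 64)³. So L{t²·sin(8t)} = (-1)² F''(s) = (48s² - 1024)/(s² + 64)³. Then L{3·t²·sin(8t)} = 3·(48s² - 1024)/(s² + 64)³ = (144s² - 3072)/(s² + 64)³

Final answer: (144s² - 3072)/(s² + 64)³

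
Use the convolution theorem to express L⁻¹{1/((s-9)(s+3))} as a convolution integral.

1/((s-9)(s+3)) = (1/(s-9))·(1/(s+3)) = L{e^(9t)}·L{e^(-3t)}. So f(t) = e^(9t)*e^(-3t) = ∫₀ᵗ e^(9τ)·e^(-3(t-τ)) dτ

Final answer: ∫₀ᵗ e^(9τ)·e^(-3(t-τ)) dτ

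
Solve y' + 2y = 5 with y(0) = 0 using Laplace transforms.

sY + 2Y = 5/s. Y = 5/(s(s+2)). Partial fractions: Y = 5/2/s - 5/2/(s+2)

Final answer: y(t) = 5/2(1 - e^(-2t))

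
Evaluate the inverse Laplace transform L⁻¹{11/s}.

L⁻¹{c/s} = c, so L⁻¹{11/s} = 11

Final answer: 11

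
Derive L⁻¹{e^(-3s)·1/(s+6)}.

L⁻¹{1/(s+6)} = e^(-6t). By the time shift theorem, L⁻¹{e^(-as)F(s)} = u(t-a)f(t-a) with a=3, so L⁻¹{e^(-3s)·1/(s+6)} = u(t-3)·e^(-6(t-3))

Final answer: u(t-3)·e^(-6(t-3))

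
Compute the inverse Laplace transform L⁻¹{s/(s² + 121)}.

L⁻¹{s/(s² + 121)} = cos(11t)

Final answer: cos(11t)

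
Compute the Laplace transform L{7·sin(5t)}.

L{sin(ωt)} = ω/(s² + ω²), so L{sin(5t)} = 5/(s² + 25). Then L{7·sin(5t)} = 7·5/(s² + 25) = 35/(s² + 25)

Final answer: 35/(s² + 25)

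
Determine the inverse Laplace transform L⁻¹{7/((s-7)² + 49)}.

Using frequency shift, L⁻¹{7/((s-7)² + 49)} = e^(7t)·sin(7t)

Final answer: e^(7t)·sin(7t)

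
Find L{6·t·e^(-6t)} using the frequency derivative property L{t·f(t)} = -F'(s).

L{e^(-6t)} = 1/(s+6). By frequency derivative: L{t·e^(-6t)} = -d/ds[1/(s+6)] = -(-1)/(s+6)² = 1/(s+6)². Then L{6·t·e^(-6t)} = 6·1/(s+6)² = 6/(s+6)²

Final answer: 6/(s+6)²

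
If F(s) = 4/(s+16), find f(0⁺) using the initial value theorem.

f(0⁺) = lim_{s→∞} s·4/(s+16) = lim_{s→∞} 4s/(s+16) = 4

Final answer: 4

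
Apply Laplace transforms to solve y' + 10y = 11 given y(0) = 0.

sY + 10Y = 11/s. Y = 11/(s(s+10)). Partial fractions: Y = 11/10/s - 11/10/(s+10)

Final answer: y(t) = 11/10(1 - e^(-10t))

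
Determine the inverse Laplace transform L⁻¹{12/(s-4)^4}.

L⁻¹{n!/(s-a)^(n+1)} = t^n·e^(at) with n=3, a=4. So L⁻¹{6/(s-4)^4} = t^3·e^(4t), and L⁻¹{12/(s-4)^4} = (12/6)·t^3·e^(4t) = 2·t^3·e^(4t)

Final answer: 2·t^3·e^(4t)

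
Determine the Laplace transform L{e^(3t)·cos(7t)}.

L{e^(at)·cos(ωt)} = (s-a)/((s-a)² + ω²), so L{e^(3t)·cos(7t)} = (s-3)/((s-3)² + 49)

Final answer: (s-3)/((s-3)² + 49)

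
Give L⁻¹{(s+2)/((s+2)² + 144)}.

Using frequency shift: L⁻¹{(s-a)/((s-a)² + b²)} = e^(at)cos(bt). Here a=-2, b=12

Final answer: e^(-2t)·cos(12t)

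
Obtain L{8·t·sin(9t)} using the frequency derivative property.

L{sin(9t)} = 9/(s² + 81). By L{t·f(t)} = -F'(s): -d/ds[9/(s² + 81)] = -(9)·(-2s)/(s² + 81)² = 18s/(s² + 81)². Then L{8·t·sin(9t)} = 8·18s/(s² + 81)² = 144s/(s² + 81)²

Final answer: 144s/(s² + 81)²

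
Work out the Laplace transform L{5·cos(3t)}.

L{cos(ωt)} = s/(s² + ω²), so L{cos(3t)} = s/(s² + 9). Then L{5·cos(3t)} = 5·s/(s² + 9) = 5s/(s² + 9)

Final answer: 5s/(s² + 9)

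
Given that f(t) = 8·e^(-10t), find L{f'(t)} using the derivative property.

f(0) = 8, F(s) = 8/(s+10). L{f'(t)} = s·F(s) - f(0) = 8s/(s+10) - 8 = (8s - 8(s+10))/(s+10) = -80/(s+10)

Final answer: -80/(s+10)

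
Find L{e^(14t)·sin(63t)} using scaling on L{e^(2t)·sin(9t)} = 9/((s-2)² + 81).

Scaling with a=7: L{e^(14t)·sin(63t)} = (1/7) · 9/((s/7-2)² + 81). Simplifying: 63/((s-14)² + 3969)

Final answer: 63/((s-14)² + 3969)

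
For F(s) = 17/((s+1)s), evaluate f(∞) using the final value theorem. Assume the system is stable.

f(∞) = lim_{s→0} sF(s) = lim_{s→0} 17/(s+1) = 17

Final answer: 17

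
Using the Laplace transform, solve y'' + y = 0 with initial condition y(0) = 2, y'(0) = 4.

L{y''} + 1L{y} = 0. s²Y - 2s - 4 + Y = 0. Y(s² + 1) = 2s + 4. Y = (2s + 4)/(s² + 1). Inverting: y(t) = 2cos(t) + 4sin(t)

Final answer: y(t) = 2cos(t) + 4sin(t)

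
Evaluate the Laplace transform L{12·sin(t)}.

L{sin(ωt)} = ω/(s² + ω²), so L{sin(t)} = 1/(s² + 1). Then L{12·sin(t)} = 12·1/(s² + 1) = 12/(s² + 1)

Final answer: 12/(s² + 1)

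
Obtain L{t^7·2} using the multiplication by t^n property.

L{2} = 2/s. d^1/ds^1[1/s] = -1/s². d^2/ds^2[1/s] = 2/s^3. d^3/ds^3[1/s] = -6/s^4. d^4/ds^4[1/s] = 24/s^5. d^5/ds^5[1/s] = -120/s^6. d^6/ds^6[1/s] = 720/s^7. d^7/ds^7[1/s] = -5040/s^8. So L{t^7} = (-1)^{7}·-5040/s^8 = 5040/s^8. Then L{t^7·2} = 2·5040/s^8 = 10080/s^8

Final answer: 10080/s^8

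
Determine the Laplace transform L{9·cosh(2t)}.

L{cosh(ωt)} = s/(s² - ω²), so L{cosh(2t)} = s/(s² - 4). Then L{9·cosh(2t)} = 9·s/(s² - 4) = 9s/(s² - 4)

Final answer: 9s/(s² - 4)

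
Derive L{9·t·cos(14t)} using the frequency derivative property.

L{cos(14t)} = s/(s² + 196). Derivative: d/ds[s/(s² + 196)] = [(s² + 196) - s·2s]/(s² + 196)² = (196 - s²)/(s² + 196)². So L{t·cos(14t)} = -F'(s) = (s² - 196)/(s² + 196)². Then L{9·t·cos(14t)} = 9·(s² - 196)/(s² + 196)²

Final answer: 9·(s² - 196)/(s² + 196)²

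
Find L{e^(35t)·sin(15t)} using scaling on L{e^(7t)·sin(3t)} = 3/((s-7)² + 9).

Scaling with a=5: L{e^(35t)·sin(15t)} = (1/5) · 3/((s/5-7)² + 9). Simplifying: 15/((s-35)² + 225)

Final answer: 15/((s-35)² + 225)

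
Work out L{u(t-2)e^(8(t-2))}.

u(t-a)f(t-a) with f(t)=e^(8t). L{e^(8t)} = 1/(s-8). By time shift: e^(-2s)/(s-8)

Final answer: e^(-2s)/(s-8)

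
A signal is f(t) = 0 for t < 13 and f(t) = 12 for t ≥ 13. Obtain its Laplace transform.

f(t) = 12·u(t-13). L{u(t-13)} = e^(-13s)/s, so L{f(t)} = 12·e^(-13s)/s

Final answer: 12·e^(-13s)/s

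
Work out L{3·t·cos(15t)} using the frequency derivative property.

L{cos(15t)} = s/(s² + 225). Derivative: d/ds[s/(s² + 225)] = [(s² + 225) - s·2s]/(s² + 225)² = (225 - s²)/(s² + 225)². So L{t·cos(15t)} = -F'(s) = (s² - 225)/(s² + 225)². Then L{3·t·cos(15t)} = 3·(s² - 225)/(s² + 225)²

Final answer: 3·(s² - 225)/(s² + 225)²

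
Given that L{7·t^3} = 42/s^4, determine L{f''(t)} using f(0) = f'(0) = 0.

L{f''(t)} = s²F(s) - sf(0) - f'(0) = s²·42/s^4 - 0 - 0 = 42/s^2

Final answer: 42/s^2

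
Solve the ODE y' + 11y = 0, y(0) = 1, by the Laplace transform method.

L{y'} + 11L{y} = 0. sY - 1 + 11Y = 0. Y(s+11) = 1. Y = 1/(s+11)

Final answer: y(t) = e^(-11t)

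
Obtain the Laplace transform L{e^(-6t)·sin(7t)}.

L{e^(at)·sin(ωt)} = ω/((s-a)² + ω²), so L{e^(-6t)·sin(7t)} = 7/((s+6)² + 49)

Final answer: 7/((s+6)² + 49)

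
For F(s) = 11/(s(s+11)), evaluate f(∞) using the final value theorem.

f(∞) = lim_{s→0} s·11/(s(s+11)) = lim_{s→0} 11/(s+11) = 11/11 = 1

Final answer: 1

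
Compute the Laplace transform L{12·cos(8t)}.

L{cos(ωt)} = s/(s² + ω²), so L{cos(8t)} = s/(s² + 64). Then L{12·cos(8t)} = 12·s/(s² + 64) = 12s/(s² + 64)

Final answer: 12s/(s² + 64)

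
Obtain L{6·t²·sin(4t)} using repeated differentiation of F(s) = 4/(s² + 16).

F(s) = 4/(s² + 16). F'(s) = -8s/(s² + 16)². F''(s) = -8(16 - 3s²)/(s² + 16)³ = (24s² - 128)/(s² + 16)³. So L{t²·sin(4t)} = (-1)² F''(s) = (24s² - 128)/(s² + 16)³. Then L{6·t²·sin(4t)} = 6·(24s² - 128)/(s² + 16)³ = (144s² - 768)/(s² + 16)³

Final answer: (144s² - 768)/(s² + 16)³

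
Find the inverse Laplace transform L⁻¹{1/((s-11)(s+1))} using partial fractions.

Decompose: A/(s-11) + B/(s+1). A = 1/12, B = -1/12. f(t) = (e^(11t) - e^(-t))/12

Final answer: (e^(11t) - e^(-t))/12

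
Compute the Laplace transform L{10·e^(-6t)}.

L{e^(at)} = 1/(s-a), so L{e^(-6t)} = 1/(s+6). Then L{10·e^(-6t)} = 10/(s+6)

Final answer: 10/(s+6)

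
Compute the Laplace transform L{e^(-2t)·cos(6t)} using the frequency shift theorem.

Frequency shift: L{e^(at)f(t)} = F(s-a). L{e^(-2t)·cos(6t)} = (s+2)/((s+2)² + 36)

Final answer: (s+2)/((s+2)² + 36)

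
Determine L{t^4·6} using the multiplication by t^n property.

L{6} = 6/s. d^1/ds^1[1/s] = -1/s². d^2/ds^2[1/s] = 2/s^3. d^3/ds^3[1/s] = -6/s^4. d^4/ds^4[1/s] = 24/s^5. So L{t^4} = (-1)^{4}·24/s^5 = 24/s^5. Then L{t^4·6} = 6·24/s^5 = 144/s^5

Final answer: 144/s^5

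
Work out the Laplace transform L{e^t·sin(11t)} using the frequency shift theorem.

Frequency shift: L{e^(at)f(t)} = F(s-a). L{e^t·sin(11t)} = 11/((s-1)² + 121)

Final answer: 11/((s-1)² + 121)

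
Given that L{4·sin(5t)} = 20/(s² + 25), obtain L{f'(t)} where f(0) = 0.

L{f'(t)} = s·F(s) - f(0) = s·20/(s² + 25) - 0 = 20s/(s² + 25)

Final answer: 20s/(s² + 25)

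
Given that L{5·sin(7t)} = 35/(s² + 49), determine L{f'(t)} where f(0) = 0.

L{f'(t)} = s·F(s) - f(0) = s·35/(s² + 49) - 0 = 35s/(s² + 49)

Final answer: 35s/(s² + 49)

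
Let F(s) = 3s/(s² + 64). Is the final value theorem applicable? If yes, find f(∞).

The final value theorem requires all poles of sF(s) in the left half-plane. sF(s) = 3s²/(s² + 64) has poles at s = ±8i (imaginary axis). Theorem does NOT apply (oscillatory system).

Final answer: Not applicable (oscillatory)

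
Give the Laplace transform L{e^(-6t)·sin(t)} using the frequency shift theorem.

Frequency shift: L{e^(at)f(t)} = F(s-a). L{e^(-6t)·sin(t)} = 1/((s+6)² + 1)

Final answer: 1/((s+6)² + 1)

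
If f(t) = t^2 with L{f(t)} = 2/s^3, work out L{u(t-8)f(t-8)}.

Time shift theorem: L{u(t-a)f(t-a)} = e^(-as)F(s). Here a=8, F(s) = 2/s^3, so L{u(t-8)f(t-8)} = e^(-8s)·2/s^3

Final answer: e^(-8s)·2/s^3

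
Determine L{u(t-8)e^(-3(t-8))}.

u(t-a)f(t-a) with f(t)=e^(-3t). L{e^(-3t)} = 1/(s+3). By time shift: e^(-8s)/(s+3)

Final answer: e^(-8s)/(s+3)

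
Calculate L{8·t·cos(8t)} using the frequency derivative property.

L{cos(8t)} = s/(s² + 64). Derivative: d/ds[s/(s² + 64)] = [(s² + 64) - s·2s]/(s² + 64)² = (64 - s²)/(s² + 64)². So L{t·cos(8t)} = -F'(s) = (s² - 64)/(s² + 64)². Then L{8·t·cos(8t)} = 8·(s² - 64)/(s² + 64)²

Final answer: 8·(s² - 64)/(s² + 64)²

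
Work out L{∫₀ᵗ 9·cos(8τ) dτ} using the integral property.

L{∫₀ᵗ f(τ)dτ} = F(s)/s with F(s) = 9s/(s² + 64), so the result is (9s/(s² + 64))/s = 9/(s² + 64)

Final answer: 9/(s² + 64)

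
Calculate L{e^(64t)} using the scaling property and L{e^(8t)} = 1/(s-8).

Using L{f(at)} = (1/a)F(s/a) with a=8 and f(t) = e^(8t): L{e^(64t)} = (1/8) · 1/((s/8)-8) = (1/8) · 8/(s-64) = 1/(s-64)

Final answer: 1/(s-64)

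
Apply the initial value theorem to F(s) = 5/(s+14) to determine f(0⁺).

f(0⁺) = lim_{s→∞} s·5/(s+14) = lim_{s→∞} 5s/(s+14) = 5

Final answer: 5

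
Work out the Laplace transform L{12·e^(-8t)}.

L{e^(at)} = 1/(s-a), so L{e^(-8t)} = 1/(s+8). Then L{12·e^(-8t)} = 12/(s+8)

Final answer: 12/(s+8)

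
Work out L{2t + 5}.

L{2t + 5} = 2·L{t} + 5·L{1} = 2/s² + 5/s

Final answer: 2/s² + 5/s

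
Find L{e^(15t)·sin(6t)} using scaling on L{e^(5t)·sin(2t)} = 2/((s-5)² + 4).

Scaling with a=3: L{e^(15t)·sin(6t)} = (1/3) · 2/((s/3-5)² + 4). Simplifying: 6/((s-15)² + 36)

Final answer: 6/((s-15)² + 36)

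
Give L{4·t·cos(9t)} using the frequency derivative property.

L{cos(9t)} = s/(s² + 81). Derivative: d/ds[s/(s² + 81)] = [(s² + 81) - s·2s]/(s² + 81)² = (81 - s²)/(s² + 81)². So L{t·cos(9t)} = -F'(s) = (s² - 81)/(s² + 81)². Then L{4·t·cos(9t)} = 4·(s² - 81)/(s² + 81)²

Final answer: 4·(s² - 81)/(s² + 81)²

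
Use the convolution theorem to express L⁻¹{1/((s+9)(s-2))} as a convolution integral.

1/((s+9)(s-2)) = (1/(s+9))·(1/(s-2)) = L{e^(-9t)}·L{e^(2t)}. So f(t) = e^(-9t)*e^(2t) = ∫₀ᵗ e^(-9τ)·e^(2(t-τ)) dτ

Final answer: ∫₀ᵗ e^(-9τ)·e^(2(t-τ)) dτ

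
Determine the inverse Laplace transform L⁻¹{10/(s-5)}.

L⁻¹{1/(s-a)} = e^(at), so L⁻¹{1/(s-5)} = e^(5t), and L⁻¹{10/(s-5)} = 10·e^(5t)

Final answer: 10·e^(5t)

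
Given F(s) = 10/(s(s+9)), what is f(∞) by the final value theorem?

f(∞) = lim_{s→0} s·10/(s(s+9)) = lim_{s→0} 10/(s+9) = 10/9 = 10/9

Final answer: 10/9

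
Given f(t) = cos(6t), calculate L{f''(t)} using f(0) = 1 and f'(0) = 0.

F(s) = s/(s² + 36). L{f''(t)} = s²F(s) - sf(0) - f'(0) = s³/(s² + 36) - s = (s³ - s(s² + 36))/(s² + 36) = -36s/(s² + 36)

Final answer: -36s/(s² + 36)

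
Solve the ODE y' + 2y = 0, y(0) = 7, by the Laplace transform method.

L{y'} + 2L{y} = 0. sY - 7 + 2Y = 0. Y(s+2) = 7. Y = 7/(s+2)

Final answer: y(t) = 7e^(-2t)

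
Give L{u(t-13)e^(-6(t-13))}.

u(t-a)f(t-a) with f(t)=e^(-6t). L{e^(-6t)} = 1/(s+6). By time shift: e^(-13s)/(s+6)

Final answer: e^(-13s)/(s+6)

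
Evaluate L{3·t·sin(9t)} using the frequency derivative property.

L{sin(9t)} = 9/(s² + 81). By L{t·f(t)} = -F'(s): -d/ds[9/(s² + 81)] = -(9)·(-2s)/(s² + 81)² = 18s/(s² + 81)². Then L{3·t·sin(9t)} = 3·18s/(s² + 81)² = 54s/(s² + 81)²

Final answer: 54s/(s² + 81)²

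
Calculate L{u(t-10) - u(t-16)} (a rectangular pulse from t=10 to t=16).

L{u(t-a)} = e^(-as)/s. L{u(t-10) - u(t-16)} = (e^(-10s) - e^(-16s))/s

Final answer: (e^(-10s) - e^(-16s))/s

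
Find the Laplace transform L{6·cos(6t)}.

L{cos(ωt)} = s/(s² + ω²), so L{cos(6t)} = s/(s² + 36). Then L{6·cos(6t)} = 6·s/(s² + 36) = 6s/(s² + 36)

Final answer: 6s/(s² + 36)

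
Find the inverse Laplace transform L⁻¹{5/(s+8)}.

L⁻¹{1/(s-a)} = e^(at), so L⁻¹{1/(s+8)} = e^(-8t), and L⁻¹{5/(s+8)} = 5·e^(-8t)

Final answer: 5·e^(-8t)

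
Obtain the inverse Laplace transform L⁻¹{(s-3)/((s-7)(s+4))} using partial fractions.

Using partial fractions, f(t) = (4e^(7t) + 7e^(-4t))/11

Final answer: (4e^(7t) + 7e^(-4t))/11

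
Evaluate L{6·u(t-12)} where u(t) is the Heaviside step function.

L{u(t-a)} = e^(-as)/s. Here a=12, so L{u(t-12)} = e^(-12s)/s, and L{6·u(t-12)} = 6·e^(-12s)/s

Final answer: 6·e^(-12s)/s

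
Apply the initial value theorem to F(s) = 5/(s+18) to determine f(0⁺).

f(0⁺) = lim_{s→∞} s·5/(s+18) = lim_{s→∞} 5s/(s+18) = 5

Final answer: 5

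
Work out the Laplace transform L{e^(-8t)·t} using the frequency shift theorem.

L{e^(at)·t^n} = n!/(s-a)^(n+1), so L{e^(-8t)·t} = 1/(s+8)^2

Final answer: 1/(s+8)^2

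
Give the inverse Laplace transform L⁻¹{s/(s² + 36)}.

L⁻¹{s/(s² + 36)} = cos(6t)

Final answer: cos(6t)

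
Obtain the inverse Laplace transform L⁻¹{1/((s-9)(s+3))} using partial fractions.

Decompose: A/(s-9) + B/(s+3). A = 1/12, B = -1/12. f(t) = (e^(9t) - e^(-3t))/12

Final answer: (e^(9t) - e^(-3t))/12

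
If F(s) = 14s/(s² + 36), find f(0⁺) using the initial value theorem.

f(0⁺) = lim_{s→∞} s·14s/(s² + 36) = lim_{s→∞} 14s²/(s² + 36) = 14

Final answer: 14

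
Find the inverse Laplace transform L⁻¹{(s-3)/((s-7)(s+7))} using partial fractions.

Using partial fractions, f(t) = (4e^(7t) + 10e^(-7t))/14

Final answer: (4e^(7t) + 10e^(-7t))/14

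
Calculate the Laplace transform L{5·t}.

L{t^n} = n!/s^(n+1), so L{t} = 1/s^2. Then L{5·t} = 5·1/s^2 = 5/s^2

Final answer: 5/s^2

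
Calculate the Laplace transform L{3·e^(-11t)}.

L{e^(at)} = 1/(s-a), so L{e^(-11t)} = 1/(s+11). Then L{3·e^(-11t)} = 3/(s+11)

Final answer: 3/(s+11)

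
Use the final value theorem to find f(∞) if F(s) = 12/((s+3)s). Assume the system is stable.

f(∞) = lim_{s→0} sF(s) = lim_{s→0} 12/(s+3) = 4

Final answer: 4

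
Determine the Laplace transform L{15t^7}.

L{15t^7} = 15 · L{t^7} = 15 · 5040/s^8 = 75600/s^8

Final answer: 75600/s^8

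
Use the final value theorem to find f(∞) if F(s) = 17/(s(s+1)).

f(∞) = lim_{s→0} s·17/(s(s+1)) = lim_{s→0} 17/(s+1) = 17/1 = 17

Final answer: 17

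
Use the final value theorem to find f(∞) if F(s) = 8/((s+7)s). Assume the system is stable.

f(∞) = lim_{s→0} sF(s) = lim_{s→0} 8/(s+7) = 8/7

Final answer: 8/7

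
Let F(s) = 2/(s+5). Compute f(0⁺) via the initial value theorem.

f(0⁺) = lim_{s→∞} s·2/(s+5) = lim_{s→∞} 2s/(s+5) = 2

Final answer: 2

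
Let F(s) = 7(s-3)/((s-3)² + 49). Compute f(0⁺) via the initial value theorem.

f(0⁺) = lim_{s→∞} sF(s) = lim_{s→∞} 7s(s-3)/((s-3)² + 49) = 7

Final answer: 7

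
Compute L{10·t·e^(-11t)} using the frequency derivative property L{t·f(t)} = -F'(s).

L{e^(-11t)} = 1/(s+11). By frequency derivative: L{t·e^(-11t)} = -d/ds[1/(s+11)] = -(-1)/(s+11)² = 1/(s+11)². Then L{10·t·e^(-11t)} = 10·1/(s+11)² = 10/(s+11)²

Final answer: 10/(s+11)²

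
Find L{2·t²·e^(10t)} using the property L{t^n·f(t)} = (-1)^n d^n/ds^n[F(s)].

L{e^(10t)} = 1/(s-10). d/ds[1/(s-10)] = -1/(s-10)². d²/ds²[1/(s-10)] = 2/(s-10)³. So L{t²·e^(10t)} = (-1)² · 2/(s-10)³ = 2/(s-10)³. Then L{2·t²·e^(10t)} = 2·2/(s-10)³ = 4/(s-10)³

Final answer: 4/(s-10)³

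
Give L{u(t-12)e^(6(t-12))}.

u(t-a)f(t-a) with f(t)=e^(6t). L{e^(6t)} = 1/(s-6). By time shift: e^(-12s)/(s-6)

Final answer: e^(-12s)/(s-6)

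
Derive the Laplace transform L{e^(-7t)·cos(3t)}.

L{e^(at)·cos(ωt)} = (s-a)/((s-a)² + ω²), so L{e^(-7t)·cos(3t)} = (s+7)/((s+7)² + 9)

Final answer: (s+7)/((s+7)² + 9)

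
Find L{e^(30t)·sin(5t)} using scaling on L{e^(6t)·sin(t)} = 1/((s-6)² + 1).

Scaling with a=5: L{e^(30t)·sin(5t)} = (1/5) · 1/((s/5-6)² + 1). Simplifying: 5/((s-30)² + 25)

Final answer: 5/((s-30)² + 25)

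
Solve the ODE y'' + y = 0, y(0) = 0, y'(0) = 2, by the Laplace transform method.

L{y''} + 1L{y} = 0. s²Y - 0 - 2 + Y = 0. Y(s² + 1) = 2. Y = (2)/(s² + 1). Inverting: y(t) = 2sin(t)

Final answer: y(t) = 2sin(t)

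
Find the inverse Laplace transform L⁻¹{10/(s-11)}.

L⁻¹{1/(s-a)} = e^(at), so L⁻¹{1/(s-11)} = e^(11t), and L⁻¹{10/(s-11)} = 10·e^(11t)

Final answer: 10·e^(11t)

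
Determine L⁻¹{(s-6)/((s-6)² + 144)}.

Using frequency shift: L⁻¹{(s-a)/((s-a)² + b²)} = e^(at)cos(bt). Here a=6, b=12

Final answer: e^(6t)·cos(12t)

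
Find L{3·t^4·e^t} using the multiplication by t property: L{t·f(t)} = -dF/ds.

Using L{t^n·e^(at)} = n!/(s-a)^(n+1), L{t^4·e^t} = 24/(s-1)^5, so L{3·t^4·e^t} = 3·24/(s-1)^5 = 72/(s-1)^5

Final answer: 72/(s-1)^5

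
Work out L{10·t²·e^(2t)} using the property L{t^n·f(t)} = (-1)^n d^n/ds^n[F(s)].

L{e^(2t)} = 1/(s-2). d/ds[1/(s-2)] = -1/(s-2)². d²/ds²[1/(s-2)] = 2/(s-2)³. So L{t²·e^(2t)} = (-1)² · 2/(s-2)³ = 2/(s-2)³. Then L{10·t²·e^(2t)} = 10·2/(s-2)³ = 20/(s-2)³

Final answer: 20/(s-2)³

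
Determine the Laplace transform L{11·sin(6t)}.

L{sin(ωt)} = ω/(s² + ω²), so L{sin(6t)} = 6/(s² + 36). Then L{11·sin(6t)} = 11·6/(s² + 36) = 66/(s² + 36)

Final answer: 66/(s² + 36)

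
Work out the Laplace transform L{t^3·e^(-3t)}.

L{t^n·e^(at)} = n!/(s-a)^(n+1), so L{t^3·e^(-3t)} = 6/(s+3)^4

Final answer: 6/(s+3)^4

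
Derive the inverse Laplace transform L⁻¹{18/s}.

L⁻¹{c/s} = c, so L⁻¹{18/s} = 18

Final answer: 18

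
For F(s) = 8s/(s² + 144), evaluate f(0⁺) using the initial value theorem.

f(0⁺) = lim_{s→∞} s·8s/(s² + 144) = lim_{s→∞} 8s²/(s² + 144) = 8

Final answer: 8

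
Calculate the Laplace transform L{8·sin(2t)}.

L{sin(ωt)} = ω/(s² + ω²), so L{sin(2t)} = 2/(s² + 4). Then L{8·sin(2t)} = 8·2/(s² + 4) = 16/(s² + 4)

Final answer: 16/(s² + 4)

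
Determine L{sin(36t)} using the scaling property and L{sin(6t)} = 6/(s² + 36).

Using L{f(at)} = (1/a)F(s/a) with a=6: L{sin(36t)} = (1/6) · 6/((s/6)² + 36) = (1/6) · 6·36/(s² + 1296) = 36/(s² + 1296)

Final answer: 36/(s² + 1296)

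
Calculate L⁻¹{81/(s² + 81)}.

This is the form c·a/(s² + a²) with a = 9, c = 9. L⁻¹ = 9·sin(9t)

Final answer: 9·sin(9t)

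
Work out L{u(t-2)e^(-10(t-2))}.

u(t-a)f(t-a) with f(t)=e^(-10t). L{e^(-10t)} = 1/(s+10). By time shift: e^(-2s)/(s+10)

Final answer: e^(-2s)/(s+10)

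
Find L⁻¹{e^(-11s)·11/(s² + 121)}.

L⁻¹{11/(s² + 121)} = sin(11t). By the time shift theorem, L⁻¹{e^(-as)F(s)} = u(t-a)f(t-a) with a=11, so L⁻¹{e^(-11s)·11/(s² + 121)} = u(t-11)·sin(11(t-11))

Final answer: u(t-11)·sin(11(t-11))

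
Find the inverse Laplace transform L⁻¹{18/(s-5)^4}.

L⁻¹{n!/(s-a)^(n+1)} = t^n·e^(at) with n=3, a=5. So L⁻¹{6/(s-5)^4} = t^3·e^(5t), and L⁻¹{18/(s-5)^4} = (18/6)·t^3·e^(5t) = 3·t^3·e^(5t)

Final answer: 3·t^3·e^(5t)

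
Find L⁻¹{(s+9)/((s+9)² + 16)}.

Using frequency shift: L⁻¹{(s-a)/((s-a)² + b²)} = e^(at)cos(bt). Here a=-9, b=4

Final answer: e^(-9t)·cos(4t)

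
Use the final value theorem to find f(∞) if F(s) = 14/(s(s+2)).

f(∞) = lim_{s→0} s·14/(s(s+2)) = lim_{s→0} 14/(s+2) = 14/2 = 7

Final answer: 7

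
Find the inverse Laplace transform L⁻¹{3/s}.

L⁻¹{c/s} = c, so L⁻¹{3/s} = 3

Final answer: 3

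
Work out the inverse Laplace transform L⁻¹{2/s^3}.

L⁻¹{n!/s^(n+1)} = t^n with n=2. So L⁻¹{2/s^3} = t^2

Final answer: t^2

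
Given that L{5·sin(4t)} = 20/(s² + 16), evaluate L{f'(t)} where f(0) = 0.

L{f'(t)} = s·F(s) - f(0) = s·20/(s² + 16) - 0 = 20s/(s² + 16)

Final answer: 20s/(s² + 16)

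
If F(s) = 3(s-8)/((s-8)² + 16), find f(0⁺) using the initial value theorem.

f(0⁺) = lim_{s→∞} sF(s) = lim_{s→∞} 3s(s-8)/((s-8)² + 16) = 3

Final answer: 3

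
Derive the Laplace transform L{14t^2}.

L{14t^2} = 14 · L{t^2} = 14 · 2/s^3 = 28/s^3

Final answer: 28/s^3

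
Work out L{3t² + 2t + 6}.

L{3t² + 2t + 6} = 3·2/s³ + 2/s² + 6/s = 6/s³ + 2/s² + 6/s

Final answer: 6/s³ + 2/s² + 6/s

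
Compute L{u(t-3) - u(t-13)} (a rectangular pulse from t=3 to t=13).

L{u(t-a)} = e^(-as)/s. L{u(t-3) - u(t-13)} = (e^(-3s) - e^(-13s))/s

Final answer: (e^(-3s) - e^(-13s))/s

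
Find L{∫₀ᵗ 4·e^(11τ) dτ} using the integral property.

L{∫₀ᵗ f(τ)dτ} = F(s)/s with F(s) = 4/(s-11), so L{∫₀ᵗ 4·e^(11τ) dτ} = 4/(s(s-11))

Final answer: 4/(s(s-11))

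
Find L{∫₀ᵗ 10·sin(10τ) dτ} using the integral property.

L{∫₀ᵗ f(τ)dτ} = F(s)/s with F(s) = 100/(s² + 100), so the result is (100/(s² + 100))/s = 100/(s(s² + 100))

Final answer: 100/(s(s² + 100))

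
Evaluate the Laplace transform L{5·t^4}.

L{t^n} = n!/s^(n+1), so L{t^4} = 24/s^5. Then L{5·t^4} = 5·24/s^5 = 120/s^5

Final answer: 120/s^5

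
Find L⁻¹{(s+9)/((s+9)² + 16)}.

Using frequency shift: L⁻¹{(s-a)/((s-a)² + b²)} = e^(at)cos(bt). Here a=-9, b=4

Final answer: e^(-9t)·cos(4t)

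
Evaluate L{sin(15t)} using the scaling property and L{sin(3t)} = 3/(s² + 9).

Using L{f(at)} = (1/a)F(s/a) with a=5: L{sin(15t)} = (1/5) · 3/((s/5)² + 9) = (1/5) · 3·25/(s² + 225) = 15/(s² + 225)

Final answer: 15/(s² + 225)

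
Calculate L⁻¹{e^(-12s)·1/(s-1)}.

L⁻¹{1/(s-1)} = e^t. By the time shift theorem, L⁻¹{e^(-as)F(s)} = u(t-a)f(t-a) with a=12, so L⁻¹{e^(-12s)·1/(s-1)} = u(t-12)·e^(t-12)

Final answer: u(t-12)·e^(t-12)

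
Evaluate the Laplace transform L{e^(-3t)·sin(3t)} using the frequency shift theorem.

Frequency shift: L{e^(at)f(t)} = F(s-a). L{e^(-3t)·sin(3t)} = 3/((s+3)² + 9)

Final answer: 3/((s+3)² + 9)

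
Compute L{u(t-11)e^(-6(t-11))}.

u(t-a)f(t-a) with f(t)=e^(-6t). L{e^(-6t)} = 1/(s+6). By time shift: e^(-11s)/(s+6)

Final answer: e^(-11s)/(s+6)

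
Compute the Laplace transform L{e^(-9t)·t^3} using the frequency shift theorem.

L{e^(at)·t^n} = n!/(s-a)^(n+1), so L{e^(-9t)·t^3} = 6/(s+9)^4

Final answer: 6/(s+9)^4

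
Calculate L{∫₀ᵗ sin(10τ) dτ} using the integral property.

L{∫₀ᵗ f(τ)dτ} = F(s)/s with F(s) = 10/(s² + 100), so the result is (10/(s² + 100))/s = 10/(s(s² + 100))

Final answer: 10/(s(s² + 100))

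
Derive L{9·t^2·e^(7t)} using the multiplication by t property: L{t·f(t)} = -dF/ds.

Using L{t^n·e^(at)} = n!/(s-a)^(n+1), L{t^2·e^(7t)} = 2/(s-7)^3, so L{9·t^2·e^(7t)} = 9·2/(s-7)^3 = 18/(s-7)^3

Final answer: 18/(s-7)^3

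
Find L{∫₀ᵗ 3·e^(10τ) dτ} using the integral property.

L{∫₀ᵗ f(τ)dτ} = F(s)/s with F(s) = 3/(s-10), so L{∫₀ᵗ 3·e^(10τ) dτ} = 3/(s(s-10))

Final answer: 3/(s(s-10))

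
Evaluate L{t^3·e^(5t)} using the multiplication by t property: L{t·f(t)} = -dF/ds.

Using L{t^n·e^(at)} = n!/(s-a)^(n+1), L{t^3·e^(5t)} = 6/(s-5)^4

Final answer: 6/(s-5)^4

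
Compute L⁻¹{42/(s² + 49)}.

This is the form c·a/(s² + a²) with a = 7, c = 6. L⁻¹ = 6·sin(7t)

Final answer: 6·sin(7t)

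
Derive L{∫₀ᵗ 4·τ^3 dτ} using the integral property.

L{∫₀ᵗ f(τ)dτ} = F(s)/s with f(t) = 4t^3. F(s) = 24/s^4, so L{∫₀ᵗ 4·τ^3 dτ} = (24/s^4)/s = 24/s^5. (Check: ∫₀ᵗ 4·τ^3 dτ = 4t^4/4.)

Final answer: 24/s^5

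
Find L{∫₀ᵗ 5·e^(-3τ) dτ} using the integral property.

L{∫₀ᵗ f(τ)dτ} = F(s)/s with F(s) = 5/(s+3), so L{∫₀ᵗ 5·e^(-3τ) dτ} = 5/(s(s+3))

Final answer: 5/(s(s+3))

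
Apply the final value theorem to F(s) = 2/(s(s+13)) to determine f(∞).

f(∞) = lim_{s→0} s·2/(s(s+13)) = lim_{s→0} 2/(s+13) = 2/13 = 2/13

Final answer: 2/13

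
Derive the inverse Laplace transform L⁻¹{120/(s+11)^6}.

L⁻¹{n!/(s-a)^(n+1)} = t^n·e^(at), so L⁻¹{120/(s+11)^6} = t^5·e^(-11t)

Final answer: t^5·e^(-11t)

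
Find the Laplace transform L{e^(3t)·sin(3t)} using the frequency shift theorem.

Frequency shift: L{e^(at)f(t)} = F(s-a). L{e^(3t)·sin(3t)} = 3/((s-3)² + 9)

Final answer: 3/((s-3)² + 9)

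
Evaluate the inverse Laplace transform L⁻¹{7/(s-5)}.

L⁻¹{1/(s-a)} = e^(at), so L⁻¹{1/(s-5)} = e^(5t), and L⁻¹{7/(s-5)} = 7·e^(5t)

Final answer: 7·e^(5t)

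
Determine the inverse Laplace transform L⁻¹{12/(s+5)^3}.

L⁻¹{n!/(s-a)^(n+1)} = t^n·e^(at) with n=2, a=-5. So L⁻¹{2/(s+5)^3} = t^2·e^(-5t), and L⁻¹{12/(s+5)^3} = (12/2)·t^2·e^(-5t) = 6·t^2·e^(-5t)

Final answer: 6·t^2·e^(-5t)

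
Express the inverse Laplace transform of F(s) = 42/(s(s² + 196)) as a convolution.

42/(s(s² + 196)) = (1/s)·(42/(s² + 196)) = L{1}·L{3·sin(14t)}. So f(t) = 1*(3·sin(14t)) = ∫₀ᵗ 3·sin(14τ) dτ

Final answer: ∫₀ᵗ 3·sin(14τ) dτ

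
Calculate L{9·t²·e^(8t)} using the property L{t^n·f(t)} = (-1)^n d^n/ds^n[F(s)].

L{e^(8t)} = 1/(s-8). d/ds[1/(s-8)] = -1/(s-8)². d²/ds²[1/(s-8)] = 2/(s-8)³. So L{t²·e^(8t)} = (-1)² · 2/(s-8)³ = 2/(s-8)³. Then L{9·t²·e^(8t)} = 9·2/(s-8)³ = 18/(s-8)³

Final answer: 18/(s-8)³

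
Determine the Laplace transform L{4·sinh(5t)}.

L{sinh(ωt)} = ω/(s² - ω²), so L{sinh(5t)} = 5/(s² - 25). Then L{4·sinh(5t)} = 4·5/(s² - 25) = 20/(s² - 25)

Final answer: 20/(s² - 25)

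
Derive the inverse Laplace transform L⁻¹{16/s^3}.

L⁻¹{n!/s^(n+1)} = t^n with n=2. So L⁻¹{2/s^3} = t^2, and L⁻¹{16/s^3} = (16/2)·t^2 = 8·t^2

Final answer: 8·t^2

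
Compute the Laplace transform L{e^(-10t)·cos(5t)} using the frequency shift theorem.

Frequency shift: L{e^(at)f(t)} = F(s-a). L{e^(-10t)·cos(5t)} = (s+10)/((s+10)² + 25)

Final answer: (s+10)/((s+10)² + 25)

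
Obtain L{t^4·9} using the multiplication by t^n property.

L{9} = 9/s. d^1/ds^1[1/s] = -1/s². d^2/ds^2[1/s] = 2/s^3. d^3/ds^3[1/s] = -6/s^4. d^4/ds^4[1/s] = 24/s^5. So L{t^4} = (-1)^{4}·24/s^5 = 24/s^5. Then L{t^4·9} = 9·24/s^5 = 216/s^5

Final answer: 216/s^5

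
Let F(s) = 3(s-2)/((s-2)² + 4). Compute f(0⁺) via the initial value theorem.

f(0⁺) = lim_{s→∞} sF(s) = lim_{s→∞} 3s(s-2)/((s-2)² + 4) = 3

Final answer: 3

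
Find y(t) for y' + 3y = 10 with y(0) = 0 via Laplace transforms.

sY + 3Y = 10/s. Y = 10/(s(s+3)). Partial fractions: Y = 10/3/s - 10/3/(s+3)

Final answer: y(t) = 10/3(1 - e^(-3t))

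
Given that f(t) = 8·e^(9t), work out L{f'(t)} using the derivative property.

f(0) = 8, F(s) = 8/(s-9). L{f'(t)} = s·F(s) - f(0) = 8s/(s-9) - 8 = (8s - 8(s-9))/(s-9) = 72/(s-9)

Final answer: 72/(s-9)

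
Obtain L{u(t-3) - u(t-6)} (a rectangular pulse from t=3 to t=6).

L{u(t-a)} = e^(-as)/s. L{u(t-3) - u(t-6)} = (e^(-3s) - e^(-6s))/s

Final answer: (e^(-3s) - e^(-6s))/s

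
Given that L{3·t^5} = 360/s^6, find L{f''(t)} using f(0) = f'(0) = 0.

L{f''(t)} = s²F(s) - sf(0) - f'(0) = s²·360/s^6 - 0 - 0 = 360/s^4

Final answer: 360/s^4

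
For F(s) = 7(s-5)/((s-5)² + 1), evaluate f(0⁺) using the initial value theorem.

f(0⁺) = lim_{s→∞} sF(s) = lim_{s→∞} 7s(s-5)/((s-5)² + 1) = 7

Final answer: 7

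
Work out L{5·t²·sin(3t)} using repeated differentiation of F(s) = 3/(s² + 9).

F(s) = 3/(s² + 9). F'(s) = -6s/(s² + 9)². F''(s) = -6(9 - 3s²)/(s² + 9)³ = (18s² - 54)/(s² + 9)³. So L{t²·sin(3t)} = (-1)² F''(s) = (18s² - 54)/(s² + 9)³. Then L{5·t²·sin(3t)} = 5·(18s² - 54)/(s² + 9)³ = (90s² - 270)/(s² + 9)³

Final answer: (90s² - 270)/(s² + 9)³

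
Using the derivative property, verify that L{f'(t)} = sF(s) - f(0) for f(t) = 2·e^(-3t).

f'(t) = -6e^(-3t). Direct: L{f'(t)} = -6/(s+3). Property: s·2/(s+3) - 2 = (2s - 2(s+3))/(s+3) = -6/(s+3). ✓

Final answer: -6/(s+3)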